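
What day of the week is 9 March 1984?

Doomsday rule: the anchor day for the 1900s is Wednesday. For year 84: 84÷12 = 7 r 0, and 0÷4 = 0, so 7+0+0 = 7.
Wednesday + 7 ≡ Wednesday — that's 1984's doomsday.
In March the doomsday date is Mar 14.
Mar 9 is 5 days before Mar 14; 5 mod 7 = 5, so Wednesday − 5 = Friday.

Friday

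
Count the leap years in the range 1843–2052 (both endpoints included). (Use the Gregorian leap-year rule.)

Multiples of 4 in [1843,2052]: 53.
Of those, multiples of 100: 2 (not leap unless ÷400).
Multiples of 400: 1.
Leap years = 53 − 2 + 1 = 52.

52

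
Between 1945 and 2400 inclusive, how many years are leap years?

Multiples of 4 in [1945,2400]: 114.
Of those, multiples of 100: 5 (not leap unless ÷400).
Multiples of 400: 2.
Leap years = 114 − 5 + 2 = 111.

111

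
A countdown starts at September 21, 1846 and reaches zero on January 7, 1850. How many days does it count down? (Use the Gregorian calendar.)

Sep 21, 1846 → Sep 21, 1847: 365 days.
Sep 21, 1847 → Sep 21, 1848: 366 days (Feb 29, 1848 is in that span).
Sep 21, 1848 → Sep 21, 1849: 365 days.
Sep 21, 1849 → Oct 21, 1849: 30 days (September has 30).
Oct 21, 1849 → Nov 21, 1849: 31 days (October has 31).
Nov 21, 1849 → Dec 21, 1849: 30 days (November has 30).
Dec 21, 1849 → Jan 7, 1850: 17 days.
Total: 1204 days.

1204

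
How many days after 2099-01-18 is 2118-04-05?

7016

Jan 18, 2099 → Jan 18, 2100: 365 days.
Jan 18, 2100 → Jan 18, 2101: 365 days.
Jan 18, 2101 → Jan 18, 2102: 365 days.
Jan 18, 2102 → Jan 18, 2103: 365 days.
Jan 18, 2103 → Jan 18, 2104: 365 days.
Jan 18, 2104 → Jan 18, 2105: 366 days (Feb 29, 2104 is in that span).
Jan 18, 2105 → Jan 18, 2106: 365 days.
Jan 18, 2106 → Jan 18, 2107: 365 days.
Jan 18, 2107 → Jan 18, 2108: 365 days.
Jan 18, 2108 → Jan 18, 2109: 366 days (Feb 29, 2108 is in that span).
Jan 18, 2109 → Jan 18, 2110: 365 days.
Jan 18, 2110 → Jan 18, 2111: 365 days.
Jan 18, 2111 → Jan 18, 2112: 365 days.
Jan 18, 2112 → Jan 18, 2113: 366 days (Feb 29, 2112 is in that span).
Jan 18, 2113 → Jan 18, 2114: 365 days.
Jan 18, 2114 → Jan 18, 2115: 365 days.
Jan 18, 2115 → Jan 18, 2116: 365 days.
Jan 18, 2116 → Jan 18, 2117: 366 days (Feb 29, 2116 is in that span).
Jan 18, 2117 → Jan 18, 2118: 365 days.
Jan 18, 2118 → Feb 18, 2118: 31 days (January has 31).
Feb 18, 2118 → Mar 18, 2118: 28 days (February has 28).
Mar 18, 2118 → Apr 5, 2118: 18 days.
Total: 7016 days.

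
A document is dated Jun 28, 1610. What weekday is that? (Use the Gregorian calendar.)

Monday

Doomsday rule: the anchor day for the 1600s is Tuesday. For year 10: 10÷12 = 0 r 10, and 10÷4 = 2, so 0+10+2 = 12.
Tuesday + 12 ≡ Sunday — that's 1610's doomsday.
In June the doomsday date is Jun 6.
Jun 28 is 22 days after Jun 6; 22 mod 7 = 1, so Sunday + 1 = Monday.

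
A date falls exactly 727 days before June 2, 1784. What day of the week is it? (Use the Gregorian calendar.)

Thursday

First find the weekday of Jun 2, 1784. Doomsday rule: the anchor day for the 1700s is Sunday. For year 84: 84÷12 = 7 r 0, and 0÷4 = 0, so 7+0+0 = 7.
Sunday + 7 ≡ Sunday — that's 1784's doomsday.
In June the doomsday date is Jun 6.
Jun 2 is 4 days before Jun 6; 4 mod 7 = 4, so Sunday − 4 = Wednesday.
727 mod 7 = 6, so 727 days before a Wednesday is Wednesday − 6 = Thursday.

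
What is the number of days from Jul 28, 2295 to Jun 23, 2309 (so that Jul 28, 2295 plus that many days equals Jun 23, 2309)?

Jul 28, 2295 → Jul 28, 2296: 366 days (Feb 29, 2296 is in that span).
Jul 28, 2296 → Jul 28, 2297: 365 days.
Jul 28, 2297 → Jul 28, 2298: 365 days.
Jul 28, 2298 → Jul 28, 2299: 365 days.
Jul 28, 2299 → Jul 28, 2300: 365 days.
Jul 28, 2300 → Jul 28, 2301: 365 days.
Jul 28, 2301 → Jul 28, 2302: 365 days.
Jul 28, 2302 → Jul 28, 2303: 365 days.
Jul 28, 2303 → Jul 28, 2304: 366 days (Feb 29, 2304 is in that span).
Jul 28, 2304 → Jul 28, 2305: 365 days.
Jul 28, 2305 → Jul 28, 2306: 365 days.
Jul 28, 2306 → Jul 28, 2307: 365 days.
Jul 28, 2307 → Jul 28, 2308: 366 days (Feb 29, 2308 is in that span).
Jul 28, 2308 → Aug 28, 2308: 31 days (July has 31).
Aug 28, 2308 → Sep 28, 2308: 31 days (August has 31).
Sep 28, 2308 → Oct 28, 2308: 30 days (September has 30).
Oct 28, 2308 → Nov 28, 2308: 31 days (October has 31).
Nov 28, 2308 → Dec 28, 2308: 30 days (November has 30).
Dec 28, 2308 → Jan 28, 2309: 31 days (December has 31).
Jan 28, 2309 → Feb 28, 2309: 31 days (January has 31).
Feb 28, 2309 → Mar 28, 2309: 28 days (February has 28).
Mar 28, 2309 → Apr 28, 2309: 31 days (March has 31).
Apr 28, 2309 → May 28, 2309: 30 days (April has 30).
May 28, 2309 → Jun 23, 2309: 26 days.
Total: 5078 days.

5078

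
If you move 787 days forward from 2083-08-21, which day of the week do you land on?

Tuesday

Aug 21, 2083 is a Saturday.
787 mod 7 = 3, so 787 days after a Saturday is Saturday + 3 = Tuesday.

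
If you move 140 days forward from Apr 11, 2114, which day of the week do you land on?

Wednesday

Apr 11, 2114 is a Wednesday.
140 mod 7 = 0, so 140 days after a Wednesday is Wednesday + 0 = Wednesday.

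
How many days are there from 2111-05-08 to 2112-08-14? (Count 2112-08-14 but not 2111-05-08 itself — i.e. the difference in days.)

May 8, 2111 → May 8, 2112: 366 days (Feb 29, 2112 is in that span).
May 8, 2112 → Jun 8, 2112: 31 days (May has 31).
Jun 8, 2112 → Jul 8, 2112: 30 days (June has 30).
Jul 8, 2112 → Aug 8, 2112: 31 days (July has 31).
Aug 8, 2112 → Aug 14, 2112: 6 days.
Total: 464 days.

464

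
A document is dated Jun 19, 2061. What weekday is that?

Sunday

Doomsday rule: the anchor day for the 2000s is Tuesday. For year 61: 61÷12 = 5 r 1, and 1÷4 = 0, so 5+1+0 = 6.
Tuesday + 6 ≡ Monday — that's 2061's doomsday.
In June the doomsday date is Jun 6.
Jun 19 is 13 days after Jun 6; 13 mod 7 = 6, so Monday + 6 = Sunday.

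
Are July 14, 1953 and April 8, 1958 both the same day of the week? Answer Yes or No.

From Jul 14, 1953 to Apr 8, 1958 is 1729 days.
1729 mod 7 = 0, so they are the same weekday.
(Jul 14, 1953 is a Tuesday; Apr 8, 1958 is a Tuesday.)

Yes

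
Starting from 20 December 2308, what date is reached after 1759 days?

+365 (one year) → Dec 20, 2309 (1394 left).
+365 (one year) → Dec 20, 2310 (1029 left).
+365 (one year) → Dec 20, 2311 (664 left).
+366 (one year; includes Feb 29, 2312) → Dec 20, 2312 (298 left).
Dec has 31 days: +12 → Jan 1, 2313 (286 left).
Jan has 31 days: +31 → Feb 1, 2313 (255 left).
Feb has 28 days: +28 → Mar 1, 2313 (227 left).
Mar has 31 days: +31 → Apr 1, 2313 (196 left).
Apr has 30 days: +30 → May 1, 2313 (166 left).
May has 31 days: +31 → Jun 1, 2313 (135 left).
Jun has 30 days: +30 → Jul 1, 2313 (105 left).
Jul has 31 days: +31 → Aug 1, 2313 (74 left).
Aug has 31 days: +31 → Sep 1, 2313 (43 left).
Sep has 30 days: +30 → Oct 1, 2313 (13 left).
+13 → Oct 14, 2313.

October 14, 2313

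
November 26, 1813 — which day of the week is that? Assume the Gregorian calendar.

Doomsday rule: the anchor day for the 1800s is Friday. For year 13: 13÷12 = 1 r 1, and 1÷4 = 0, so 1+1+0 = 2.
Friday + 2 ≡ Sunday — that's 1813's doomsday.
In November the doomsday date is Nov 7.
Nov 26 is 19 days after Nov 7; 19 mod 7 = 5, so Sunday + 5 = Friday.

Friday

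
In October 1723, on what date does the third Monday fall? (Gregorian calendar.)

October 18, 1723

October 1, 1723 is a Friday.
The first Monday is therefore October 4 (3 days later).
The third Monday is 4 + 2×7 = October 18.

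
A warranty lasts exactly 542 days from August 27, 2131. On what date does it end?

February 19, 2133

+366 (one year; includes Feb 29, 2132) → Aug 27, 2132 (176 left).
Aug has 31 days: +5 → Sep 1, 2132 (171 left).
Sep has 30 days: +30 → Oct 1, 2132 (141 left).
Oct has 31 days: +31 → Nov 1, 2132 (110 left).
Nov has 30 days: +30 → Dec 1, 2132 (80 left).
Dec has 31 days: +31 → Jan 1, 2133 (49 left).
Jan has 31 days: +31 → Feb 1, 2133 (18 left).
+18 → Feb 19, 2133.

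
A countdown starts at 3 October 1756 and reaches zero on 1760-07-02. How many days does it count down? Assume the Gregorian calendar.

Oct 3, 1756 → Oct 3, 1757: 365 days.
Oct 3, 1757 → Oct 3, 1758: 365 days.
Oct 3, 1758 → Oct 3, 1759: 365 days.
Oct 3, 1759 → Nov 3, 1759: 31 days (October has 31).
Nov 3, 1759 → Dec 3, 1759: 30 days (November has 30).
Dec 3, 1759 → Jan 3, 1760: 31 days (December has 31).
Jan 3, 1760 → Feb 3, 1760: 31 days (January has 31).
Feb 3, 1760 → Mar 3, 1760: 29 days (February has 29).
Mar 3, 1760 → Apr 3, 1760: 31 days (March has 31).
Apr 3, 1760 → May 3, 1760: 30 days (April has 30).
May 3, 1760 → Jun 3, 1760: 31 days (May has 31).
Jun 3, 1760 → Jul 2, 1760: 29 days.
Total: 1368 days.

1368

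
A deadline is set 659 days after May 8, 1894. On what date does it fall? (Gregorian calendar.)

+365 (one year) → May 8, 1895 (294 left).
May has 31 days: +24 → Jun 1, 1895 (270 left).
Jun has 30 days: +30 → Jul 1, 1895 (240 left).
Jul has 31 days: +31 → Aug 1, 1895 (209 left).
Aug has 31 days: +31 → Sep 1, 1895 (178 left).
Sep has 30 days: +30 → Oct 1, 1895 (148 left).
Oct has 31 days: +31 → Nov 1, 1895 (117 left).
Nov has 30 days: +30 → Dec 1, 1895 (87 left).
Dec has 31 days: +31 → Jan 1, 1896 (56 left).
Jan has 31 days: +31 → Feb 1, 1896 (25 left).
+25 → Feb 26, 1896.

February 26, 1896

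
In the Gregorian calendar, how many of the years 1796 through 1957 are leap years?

39

Multiples of 4 in [1796,1957]: 41.
Of those, multiples of 100: 2 (not leap unless ÷400).
Multiples of 400: 0.
Leap years = 41 − 2 + 0 = 39.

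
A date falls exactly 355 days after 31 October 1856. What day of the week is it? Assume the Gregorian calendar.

Wednesday

First find the weekday of Oct 31, 1856. Doomsday rule: the anchor day for the 1800s is Friday. For year 56: 56÷12 = 4 r 8, and 8÷4 = 2, so 4+8+2 = 14.
Friday + 14 ≡ Friday — that's 1856's doomsday.
In October the doomsday date is Oct 10.
Oct 31 is 21 days after Oct 10; 21 mod 7 = 0, so Friday + 0 = Friday.
355 mod 7 = 5, so 355 days after a Friday is Friday + 5 = Wednesday.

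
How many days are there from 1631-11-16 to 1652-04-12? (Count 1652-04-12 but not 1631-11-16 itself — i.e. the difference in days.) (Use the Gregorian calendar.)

7453

Nov 16, 1631 → Nov 16, 1632: 366 days (Feb 29, 1632 is in that span).
Nov 16, 1632 → Nov 16, 1633: 365 days.
Nov 16, 1633 → Nov 16, 1634: 365 days.
Nov 16, 1634 → Nov 16, 1635: 365 days.
Nov 16, 1635 → Nov 16, 1636: 366 days (Feb 29, 1636 is in that span).
Nov 16, 1636 → Nov 16, 1637: 365 days.
Nov 16, 1637 → Nov 16, 1638: 365 days.
Nov 16, 1638 → Nov 16, 1639: 365 days.
Nov 16, 1639 → Nov 16, 1640: 366 days (Feb 29, 1640 is in that span).
Nov 16, 1640 → Nov 16, 1641: 365 days.
Nov 16, 1641 → Nov 16, 1642: 365 days.
Nov 16, 1642 → Nov 16, 1643: 365 days.
Nov 16, 1643 → Nov 16, 1644: 366 days (Feb 29, 1644 is in that span).
Nov 16, 1644 → Nov 16, 1645: 365 days.
Nov 16, 1645 → Nov 16, 1646: 365 days.
Nov 16, 1646 → Nov 16, 1647: 365 days.
Nov 16, 1647 → Nov 16, 1648: 366 days (Feb 29, 1648 is in that span).
Nov 16, 1648 → Nov 16, 1649: 365 days.
Nov 16, 1649 → Nov 16, 1650: 365 days.
Nov 16, 1650 → Nov 16, 1651: 365 days.
Nov 16, 1651 → Dec 16, 1651: 30 days (November has 30).
Dec 16, 1651 → Jan 16, 1652: 31 days (December has 31).
Jan 16, 1652 → Feb 16, 1652: 31 days (January has 31).
Feb 16, 1652 → Mar 16, 1652: 29 days (February has 29).
Mar 16, 1652 → Apr 12, 1652: 27 days.
Total: 7453 days.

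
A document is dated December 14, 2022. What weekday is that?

Wednesday

Doomsday rule: the anchor day for the 2000s is Tuesday. For year 22: 22÷12 = 1 r 10, and 10÷4 = 2, so 1+10+2 = 13.
Tuesday + 13 ≡ Monday — that's 2022's doomsday.
In December the doomsday date is Dec 12.
Dec 14 is 2 days after Dec 12; 2 mod 7 = 2, so Monday + 2 = Wednesday.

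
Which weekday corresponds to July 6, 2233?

Saturday

Doomsday rule: the anchor day for the 2200s is Friday. For year 33: 33÷12 = 2 r 9, and 9÷4 = 2, so 2+9+2 = 13.
Friday + 13 ≡ Thursday — that's 2233's doomsday.
In July the doomsday date is Jul 11.
Jul 6 is 5 days before Jul 11; 5 mod 7 = 5, so Thursday − 5 = Saturday.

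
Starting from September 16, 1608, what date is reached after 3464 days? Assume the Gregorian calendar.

March 12, 1618

+365 (one year) → Sep 16, 1609 (3099 left).
+365 (one year) → Sep 16, 1610 (2734 left).
+365 (one year) → Sep 16, 1611 (2369 left).
+366 (one year; includes Feb 29, 1612) → Sep 16, 1612 (2003 left).
+365 (one year) → Sep 16, 1613 (1638 left).
+365 (one year) → Sep 16, 1614 (1273 left).
+365 (one year) → Sep 16, 1615 (908 left).
+366 (one year; includes Feb 29, 1616) → Sep 16, 1616 (542 left).
+365 (one year) → Sep 16, 1617 (177 left).
Sep has 30 days: +15 → Oct 1, 1617 (162 left).
Oct has 31 days: +31 → Nov 1, 1617 (131 left).
Nov has 30 days: +30 → Dec 1, 1617 (101 left).
Dec has 31 days: +31 → Jan 1, 1618 (70 left).
Jan has 31 days: +31 → Feb 1, 1618 (39 left).
Feb has 28 days: +28 → Mar 1, 1618 (11 left).
+11 → Mar 12, 1618.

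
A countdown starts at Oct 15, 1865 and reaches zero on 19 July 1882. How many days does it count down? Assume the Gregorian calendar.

6121

Oct 15, 1865 → Oct 15, 1866: 365 days.
Oct 15, 1866 → Oct 15, 1867: 365 days.
Oct 15, 1867 → Oct 15, 1868: 366 days (Feb 29, 1868 is in that span).
Oct 15, 1868 → Oct 15, 1869: 365 days.
Oct 15, 1869 → Oct 15, 1870: 365 days.
Oct 15, 1870 → Oct 15, 1871: 365 days.
Oct 15, 1871 → Oct 15, 1872: 366 days (Feb 29, 1872 is in that span).
Oct 15, 1872 → Oct 15, 1873: 365 days.
Oct 15, 1873 → Oct 15, 1874: 365 days.
Oct 15, 1874 → Oct 15, 1875: 365 days.
Oct 15, 1875 → Oct 15, 1876: 366 days (Feb 29, 1876 is in that span).
Oct 15, 1876 → Oct 15, 1877: 365 days.
Oct 15, 1877 → Oct 15, 1878: 365 days.
Oct 15, 1878 → Oct 15, 1879: 365 days.
Oct 15, 1879 → Oct 15, 1880: 366 days (Feb 29, 1880 is in that span).
Oct 15, 1880 → Oct 15, 1881: 365 days.
Oct 15, 1881 → Nov 15, 1881: 31 days (October has 31).
Nov 15, 1881 → Dec 15, 1881: 30 days (November has 30).
Dec 15, 1881 → Jan 15, 1882: 31 days (December has 31).
Jan 15, 1882 → Feb 15, 1882: 31 days (January has 31).
Feb 15, 1882 → Mar 15, 1882: 28 days (February has 28).
Mar 15, 1882 → Apr 15, 1882: 31 days (March has 31).
Apr 15, 1882 → May 15, 1882: 30 days (April has 30).
May 15, 1882 → Jun 15, 1882: 31 days (May has 31).
Jun 15, 1882 → Jul 15, 1882: 30 days (June has 30).
Jul 15, 1882 → Jul 19, 1882: 4 days.
Total: 6121 days.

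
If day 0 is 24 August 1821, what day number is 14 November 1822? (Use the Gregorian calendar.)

447

Aug 24, 1821 → Aug 24, 1822: 365 days.
Aug 24, 1822 → Sep 24, 1822: 31 days (August has 31).
Sep 24, 1822 → Oct 24, 1822: 30 days (September has 30).
Oct 24, 1822 → Nov 14, 1822: 21 days.
Total: 447 days.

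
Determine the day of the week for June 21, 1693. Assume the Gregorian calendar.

Sunday

Doomsday rule: the anchor day for the 1600s is Tuesday. For year 93: 93÷12 = 7 r 9, and 9÷4 = 2, so 7+9+2 = 18.
Tuesday + 18 ≡ Saturday — that's 1693's doomsday.
In June the doomsday date is Jun 6.
Jun 21 is 15 days after Jun 6; 15 mod 7 = 1, so Saturday + 1 = Sunday.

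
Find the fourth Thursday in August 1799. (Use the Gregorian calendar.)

August 1, 1799 is a Thursday.
The first Thursday is therefore August 1 (same day).
The fourth Thursday is 1 + 3×7 = August 22.

August 22, 1799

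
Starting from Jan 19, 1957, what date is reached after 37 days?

Jan has 31 days: +13 → Feb 1, 1957 (24 left).
+24 → Feb 25, 1957.

February 25, 1957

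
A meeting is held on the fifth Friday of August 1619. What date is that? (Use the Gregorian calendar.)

August 1, 1619 is a Thursday.
The first Friday is therefore August 2 (1 days later).
The fifth Friday is 2 + 4×7 = August 30.

August 30, 1619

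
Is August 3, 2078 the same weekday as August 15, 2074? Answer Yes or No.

Yes

From Aug 15, 2074 to Aug 3, 2078 is 1449 days.
1449 mod 7 = 0, so they are the same weekday.
(Aug 15, 2074 is a Wednesday; Aug 3, 2078 is a Wednesday.)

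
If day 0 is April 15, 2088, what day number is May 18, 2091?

Apr 15, 2088 → Apr 15, 2089: 365 days.
Apr 15, 2089 → Apr 15, 2090: 365 days.
Apr 15, 2090 → May 15, 2090: 30 days (April has 30).
May 15, 2090 → Jun 15, 2090: 31 days (May has 31).
Jun 15, 2090 → Jul 15, 2090: 30 days (June has 30).
Jul 15, 2090 → Aug 15, 2090: 31 days (July has 31).
Aug 15, 2090 → Sep 15, 2090: 31 days (August has 31).
Sep 15, 2090 → Oct 15, 2090: 30 days (September has 30).
Oct 15, 2090 → Nov 15, 2090: 31 days (October has 31).
Nov 15, 2090 → Dec 15, 2090: 30 days (November has 30).
Dec 15, 2090 → Jan 15, 2091: 31 days (December has 31).
Jan 15, 2091 → Feb 15, 2091: 31 days (January has 31).
Feb 15, 2091 → Mar 15, 2091: 28 days (February has 28).
Mar 15, 2091 → Apr 15, 2091: 31 days (March has 31).
Apr 15, 2091 → May 15, 2091: 30 days (April has 30).
May 15, 2091 → May 18, 2091: 3 days.
Total: 1128 days.

1128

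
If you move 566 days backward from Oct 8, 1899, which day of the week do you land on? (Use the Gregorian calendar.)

Monday

Oct 8, 1899 is a Sunday.
566 mod 7 = 6, so 566 days before a Sunday is Sunday − 6 = Monday.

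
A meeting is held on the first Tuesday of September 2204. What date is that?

September 1, 2204 is a Saturday.
The first Tuesday is therefore September 4 (3 days later).

September 4, 2204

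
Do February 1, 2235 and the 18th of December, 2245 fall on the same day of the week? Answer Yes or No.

No

From Feb 1, 2235 to Dec 18, 2245 is 3973 days.
3973 mod 7 = 4, so they are different weekdays.
(Feb 1, 2235 is a Sunday; Dec 18, 2245 is a Thursday.)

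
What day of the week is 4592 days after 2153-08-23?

First find the weekday of Aug 23, 2153. Doomsday rule: the anchor day for the 2100s is Sunday. For year 53: 53÷12 = 4 r 5, and 5÷4 = 1, so 4+5+1 = 10.
Sunday + 10 ≡ Wednesday — that's 2153's doomsday.
In August the doomsday date is Aug 8.
Aug 23 is 15 days after Aug 8; 15 mod 7 = 1, so Wednesday + 1 = Thursday.
4592 mod 7 = 0, so 4592 days after a Thursday is Thursday + 0 = Thursday.

Thursday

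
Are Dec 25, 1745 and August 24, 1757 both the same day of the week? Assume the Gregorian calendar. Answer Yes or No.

No

From Dec 25, 1745 to Aug 24, 1757 is 4260 days.
4260 mod 7 = 4, so they are different weekdays.
(Dec 25, 1745 is a Saturday; Aug 24, 1757 is a Wednesday.)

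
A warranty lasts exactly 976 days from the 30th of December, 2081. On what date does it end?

September 1, 2084

+365 (one year) → Dec 30, 2082 (611 left).
+365 (one year) → Dec 30, 2083 (246 left).
Dec has 31 days: +2 → Jan 1, 2084 (244 left).
Jan has 31 days: +31 → Feb 1, 2084 (213 left).
Feb has 29 days: +29 → Mar 1, 2084 (184 left).
Mar has 31 days: +31 → Apr 1, 2084 (153 left).
Apr has 30 days: +30 → May 1, 2084 (123 left).
May has 31 days: +31 → Jun 1, 2084 (92 left).
Jun has 30 days: +30 → Jul 1, 2084 (62 left).
Jul has 31 days: +31 → Aug 1, 2084 (31 left).
Aug has 31 days: +31 → Sep 1, 2084 (0 left).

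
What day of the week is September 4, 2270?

Doomsday rule: the anchor day for the 2200s is Friday. For year 70: 70÷12 = 5 r 10, and 10÷4 = 2, so 5+10+2 = 17.
Friday + 17 ≡ Monday — that's 2270's doomsday.
In September the doomsday date is Sep 5.
Sep 4 is 1 day before Sep 5; 1 mod 7 = 1, so Monday − 1 = Sunday.

Sunday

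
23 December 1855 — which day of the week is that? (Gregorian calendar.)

Doomsday rule: the anchor day for the 1800s is Friday. For year 55: 55÷12 = 4 r 7, and 7÷4 = 1, so 4+7+1 = 12.
Friday + 12 ≡ Wednesday — that's 1855's doomsday.
In December the doomsday date is Dec 12.
Dec 23 is 11 days after Dec 12; 11 mod 7 = 4, so Wednesday + 4 = Sunday.

Sunday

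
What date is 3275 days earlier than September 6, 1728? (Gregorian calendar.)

September 19, 1719

−366 (one year; includes Feb 29, 1728) → Sep 6, 1727 (2909 left).
−365 (one year) → Sep 6, 1726 (2544 left).
−365 (one year) → Sep 6, 1725 (2179 left).
−365 (one year) → Sep 6, 1724 (1814 left).
−366 (one year; includes Feb 29, 1724) → Sep 6, 1723 (1448 left).
−365 (one year) → Sep 6, 1722 (1083 left).
−365 (one year) → Sep 6, 1721 (718 left).
−365 (one year) → Sep 6, 1720 (353 left).
−6 → Aug 31, 1720 (end of Aug, 31 days; 347 left).
−31 → Jul 31, 1720 (end of Jul, 31 days; 316 left).
−31 → Jun 30, 1720 (end of Jun, 30 days; 285 left).
−30 → May 31, 1720 (end of May, 31 days; 255 left).
−31 → Apr 30, 1720 (end of Apr, 30 days; 224 left).
−30 → Mar 31, 1720 (end of Mar, 31 days; 194 left).
−31 → Feb 29, 1720 (end of Feb, 29 days; 163 left).
−29 → Jan 31, 1720 (end of Jan, 31 days; 134 left).
−31 → Dec 31, 1719 (end of Dec, 31 days; 103 left).
−31 → Nov 30, 1719 (end of Nov, 30 days; 72 left).
−30 → Oct 31, 1719 (end of Oct, 31 days; 42 left).
−31 → Sep 30, 1719 (end of Sep, 30 days; 11 left).
−11 → Sep 19, 1719.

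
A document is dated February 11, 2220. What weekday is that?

Friday

Doomsday rule: the anchor day for the 2200s is Friday. For year 20: 20÷12 = 1 r 8, and 8÷4 = 2, so 1+8+2 = 11.
Friday + 11 ≡ Tuesday — that's 2220's doomsday.
In February the doomsday date is Feb 29 (2220 is a leap year (divisible by 4)).
Feb 11 is 18 days before Feb 29; 18 mod 7 = 4, so Tuesday − 4 = Friday.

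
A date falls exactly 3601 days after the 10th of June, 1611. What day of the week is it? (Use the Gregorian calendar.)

Monday

First find the weekday of Jun 10, 1611. Doomsday rule: the anchor day for the 1600s is Tuesday. For year 11: 11÷12 = 0 r 11, and 11÷4 = 2, so 0+11+2 = 13.
Tuesday + 13 ≡ Monday — that's 1611's doomsday.
In June the doomsday date is Jun 6.
Jun 10 is 4 days after Jun 6; 4 mod 7 = 4, so Monday + 4 = Friday.
3601 mod 7 = 3, so 3601 days after a Friday is Friday + 3 = Monday.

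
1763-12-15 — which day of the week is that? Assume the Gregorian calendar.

Thursday

Doomsday rule: the anchor day for the 1700s is Sunday. For year 63: 63÷12 = 5 r 3, and 3÷4 = 0, so 5+3+0 = 8.
Sunday + 8 ≡ Monday — that's 1763's doomsday.
In December the doomsday date is Dec 12.
Dec 15 is 3 days after Dec 12; 3 mod 7 = 3, so Monday + 3 = Thursday.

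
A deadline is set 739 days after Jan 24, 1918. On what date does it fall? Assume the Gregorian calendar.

February 2, 1920

+365 (one year) → Jan 24, 1919 (374 left).
Jan has 31 days: +8 → Feb 1, 1919 (366 left).
Feb has 28 days: +28 → Mar 1, 1919 (338 left).
Mar has 31 days: +31 → Apr 1, 1919 (307 left).
Apr has 30 days: +30 → May 1, 1919 (277 left).
May has 31 days: +31 → Jun 1, 1919 (246 left).
Jun has 30 days: +30 → Jul 1, 1919 (216 left).
Jul has 31 days: +31 → Aug 1, 1919 (185 left).
Aug has 31 days: +31 → Sep 1, 1919 (154 left).
Sep has 30 days: +30 → Oct 1, 1919 (124 left).
Oct has 31 days: +31 → Nov 1, 1919 (93 left).
Nov has 30 days: +30 → Dec 1, 1919 (63 left).
Dec has 31 days: +31 → Jan 1, 1920 (32 left).
Jan has 31 days: +31 → Feb 1, 1920 (1 left).
+1 → Feb 2, 1920.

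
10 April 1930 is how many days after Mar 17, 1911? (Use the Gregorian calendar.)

6964

Mar 17, 1911 → Mar 17, 1912: 366 days (Feb 29, 1912 is in that span).
Mar 17, 1912 → Mar 17, 1913: 365 days.
Mar 17, 1913 → Mar 17, 1914: 365 days.
Mar 17, 1914 → Mar 17, 1915: 365 days.
Mar 17, 1915 → Mar 17, 1916: 366 days (Feb 29, 1916 is in that span).
Mar 17, 1916 → Mar 17, 1917: 365 days.
Mar 17, 1917 → Mar 17, 1918: 365 days.
Mar 17, 1918 → Mar 17, 1919: 365 days.
Mar 17, 1919 → Mar 17, 1920: 366 days (Feb 29, 1920 is in that span).
Mar 17, 1920 → Mar 17, 1921: 365 days.
Mar 17, 1921 → Mar 17, 1922: 365 days.
Mar 17, 1922 → Mar 17, 1923: 365 days.
Mar 17, 1923 → Mar 17, 1924: 366 days (Feb 29, 1924 is in that span).
Mar 17, 1924 → Mar 17, 1925: 365 days.
Mar 17, 1925 → Mar 17, 1926: 365 days.
Mar 17, 1926 → Mar 17, 1927: 365 days.
Mar 17, 1927 → Mar 17, 1928: 366 days (Feb 29, 1928 is in that span).
Mar 17, 1928 → Mar 17, 1929: 365 days.
Mar 17, 1929 → Apr 17, 1929: 31 days (March has 31).
Apr 17, 1929 → May 17, 1929: 30 days (April has 30).
May 17, 1929 → Jun 17, 1929: 31 days (May has 31).
Jun 17, 1929 → Jul 17, 1929: 30 days (June has 30).
Jul 17, 1929 → Aug 17, 1929: 31 days (July has 31).
Aug 17, 1929 → Sep 17, 1929: 31 days (August has 31).
Sep 17, 1929 → Oct 17, 1929: 30 days (September has 30).
Oct 17, 1929 → Nov 17, 1929: 31 days (October has 31).
Nov 17, 1929 → Dec 17, 1929: 30 days (November has 30).
Dec 17, 1929 → Jan 17, 1930: 31 days (December has 31).
Jan 17, 1930 → Feb 17, 1930: 31 days (January has 31).
Feb 17, 1930 → Mar 17, 1930: 28 days (February has 28).
Mar 17, 1930 → Apr 10, 1930: 24 days.
Total: 6964 days.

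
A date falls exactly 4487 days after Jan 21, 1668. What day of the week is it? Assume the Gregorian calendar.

First find the weekday of Jan 21, 1668. Doomsday rule: the anchor day for the 1600s is Tuesday. For year 68: 68÷12 = 5 r 8, and 8÷4 = 2, so 5+8+2 = 15.
Tuesday + 15 ≡ Wednesday — that's 1668's doomsday.
In January the doomsday date is Jan 4 (1668 is a leap year (divisible by 4)).
Jan 21 is 17 days after Jan 4; 17 mod 7 = 3, so Wednesday + 3 = Saturday.
4487 mod 7 = 0, so 4487 days after a Saturday is Saturday + 0 = Saturday.

Saturday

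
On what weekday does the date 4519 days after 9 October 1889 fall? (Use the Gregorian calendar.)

Sunday

First find the weekday of Oct 9, 1889. Doomsday rule: the anchor day for the 1800s is Friday. For year 89: 89÷12 = 7 r 5, and 5÷4 = 1, so 7+5+1 = 13.
Friday + 13 ≡ Thursday — that's 1889's doomsday.
In October the doomsday date is Oct 10.
Oct 9 is 1 day before Oct 10; 1 mod 7 = 1, so Thursday − 1 = Wednesday.
4519 mod 7 = 4, so 4519 days after a Wednesday is Wednesday + 4 = Sunday.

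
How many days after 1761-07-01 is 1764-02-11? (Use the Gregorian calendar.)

955

Jul 1, 1761 → Jul 1, 1762: 365 days.
Jul 1, 1762 → Jul 1, 1763: 365 days.
Jul 1, 1763 → Aug 1, 1763: 31 days (July has 31).
Aug 1, 1763 → Sep 1, 1763: 31 days (August has 31).
Sep 1, 1763 → Oct 1, 1763: 30 days (September has 30).
Oct 1, 1763 → Nov 1, 1763: 31 days (October has 31).
Nov 1, 1763 → Dec 1, 1763: 30 days (November has 30).
Dec 1, 1763 → Jan 1, 1764: 31 days (December has 31).
Jan 1, 1764 → Feb 1, 1764: 31 days (January has 31).
Feb 1, 1764 → Feb 11, 1764: 10 days.
Total: 955 days.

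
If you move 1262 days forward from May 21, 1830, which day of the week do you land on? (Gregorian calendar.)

May 21, 1830 is a Friday.
1262 mod 7 = 2, so 1262 days after a Friday is Friday + 2 = Sunday.

Sunday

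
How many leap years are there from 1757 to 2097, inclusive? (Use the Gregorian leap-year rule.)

83

Multiples of 4 in [1757,2097]: 85.
Of those, multiples of 100: 3 (not leap unless ÷400).
Multiples of 400: 1.
Leap years = 85 − 3 + 1 = 83.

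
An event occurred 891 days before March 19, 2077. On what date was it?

October 10, 2074

−365 (one year) → Mar 19, 2076 (526 left).
−366 (one year; includes Feb 29, 2076) → Mar 19, 2075 (160 left).
−19 → Feb 28, 2075 (end of Feb, 28 days; 141 left).
−28 → Jan 31, 2075 (end of Jan, 31 days; 113 left).
−31 → Dec 31, 2074 (end of Dec, 31 days; 82 left).
−31 → Nov 30, 2074 (end of Nov, 30 days; 51 left).
−30 → Oct 31, 2074 (end of Oct, 31 days; 21 left).
−21 → Oct 10, 2074.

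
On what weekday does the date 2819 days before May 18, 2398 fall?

Wednesday

First find the weekday of May 18, 2398. Doomsday rule: the anchor day for the 2300s is Wednesday. For year 98: 98÷12 = 8 r 2, and 2÷4 = 0, so 8+2+0 = 10.
Wednesday + 10 ≡ Saturday — that's 2398's doomsday.
In May the doomsday date is May 9.
May 18 is 9 days after May 9; 9 mod 7 = 2, so Saturday + 2 = Monday.
2819 mod 7 = 5, so 2819 days before a Monday is Monday − 5 = Wednesday.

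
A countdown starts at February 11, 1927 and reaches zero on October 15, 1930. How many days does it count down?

Feb 11, 1927 → Feb 11, 1928: 365 days.
Feb 11, 1928 → Feb 11, 1929: 366 days (Feb 29, 1928 is in that span).
Feb 11, 1929 → Feb 11, 1930: 365 days.
Feb 11, 1930 → Mar 11, 1930: 28 days (February has 28).
Mar 11, 1930 → Apr 11, 1930: 31 days (March has 31).
Apr 11, 1930 → May 11, 1930: 30 days (April has 30).
May 11, 1930 → Jun 11, 1930: 31 days (May has 31).
Jun 11, 1930 → Jul 11, 1930: 30 days (June has 30).
Jul 11, 1930 → Aug 11, 1930: 31 days (July has 31).
Aug 11, 1930 → Sep 11, 1930: 31 days (August has 31).
Sep 11, 1930 → Oct 11, 1930: 30 days (September has 30).
Oct 11, 1930 → Oct 15, 1930: 4 days.
Total: 1342 days.

1342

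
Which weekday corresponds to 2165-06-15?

Saturday

Doomsday rule: the anchor day for the 2100s is Sunday. For year 65: 65÷12 = 5 r 5, and 5÷4 = 1, so 5+5+1 = 11.
Sunday + 11 ≡ Thursday — that's 2165's doomsday.
In June the doomsday date is Jun 6.
Jun 15 is 9 days after Jun 6; 9 mod 7 = 2, so Thursday + 2 = Saturday.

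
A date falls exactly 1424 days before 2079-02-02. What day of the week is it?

Feb 2, 2079 is a Thursday.
1424 mod 7 = 3, so 1424 days before a Thursday is Thursday − 3 = Monday.

Monday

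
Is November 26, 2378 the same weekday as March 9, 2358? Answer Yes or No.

From Mar 9, 2358 to Nov 26, 2378 is 7567 days.
7567 mod 7 = 0, so they are the same weekday.
(Mar 9, 2358 is a Sunday; Nov 26, 2378 is a Sunday.)

Yes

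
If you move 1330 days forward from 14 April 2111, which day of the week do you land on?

Tuesday

First find the weekday of Apr 14, 2111. Doomsday rule: the anchor day for the 2100s is Sunday. For year 11: 11÷12 = 0 r 11, and 11÷4 = 2, so 0+11+2 = 13.
Sunday + 13 ≡ Saturday — that's 2111's doomsday.
In April the doomsday date is Apr 4.
Apr 14 is 10 days after Apr 4; 10 mod 7 = 3, so Saturday + 3 = Tuesday.
1330 mod 7 = 0, so 1330 days after a Tuesday is Tuesday + 0 = Tuesday.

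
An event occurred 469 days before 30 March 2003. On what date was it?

−365 (one year) → Mar 30, 2002 (104 left).
−30 → Feb 28, 2002 (end of Feb, 28 days; 74 left).
−28 → Jan 31, 2002 (end of Jan, 31 days; 46 left).
−31 → Dec 31, 2001 (end of Dec, 31 days; 15 left).
−15 → Dec 16, 2001.

December 16, 2001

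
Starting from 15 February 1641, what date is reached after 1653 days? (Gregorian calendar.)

+365 (one year) → Feb 15, 1642 (1288 left).
+365 (one year) → Feb 15, 1643 (923 left).
+365 (one year) → Feb 15, 1644 (558 left).
+366 (one year; includes Feb 29, 1644) → Feb 15, 1645 (192 left).
Feb has 28 days: +14 → Mar 1, 1645 (178 left).
Mar has 31 days: +31 → Apr 1, 1645 (147 left).
Apr has 30 days: +30 → May 1, 1645 (117 left).
May has 31 days: +31 → Jun 1, 1645 (86 left).
Jun has 30 days: +30 → Jul 1, 1645 (56 left).
Jul has 31 days: +31 → Aug 1, 1645 (25 left).
+25 → Aug 26, 1645.

August 26, 1645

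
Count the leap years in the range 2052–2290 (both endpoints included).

58

Multiples of 4 in [2052,2290]: 60.
Of those, multiples of 100: 2 (not leap unless ÷400).
Multiples of 400: 0.
Leap years = 60 − 2 + 0 = 58.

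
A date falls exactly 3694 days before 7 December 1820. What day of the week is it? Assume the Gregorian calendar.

Dec 7, 1820 is a Thursday.
3694 mod 7 = 5, so 3694 days before a Thursday is Thursday − 5 = Saturday.

Saturday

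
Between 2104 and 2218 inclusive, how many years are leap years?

28

Multiples of 4 in [2104,2218]: 29.
Of those, multiples of 100: 1 (not leap unless ÷400).
Multiples of 400: 0.
Leap years = 29 − 1 + 0 = 28.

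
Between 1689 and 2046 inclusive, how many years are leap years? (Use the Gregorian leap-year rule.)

Multiples of 4 in [1689,2046]: 89.
Of those, multiples of 100: 4 (not leap unless ÷400).
Multiples of 400: 1.
Leap years = 89 − 4 + 1 = 86.

86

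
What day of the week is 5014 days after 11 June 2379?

First find the weekday of Jun 11, 2379. Doomsday rule: the anchor day for the 2300s is Wednesday. For year 79: 79÷12 = 6 r 7, and 7÷4 = 1, so 6+7+1 = 14.
Wednesday + 14 ≡ Wednesday — that's 2379's doomsday.
In June the doomsday date is Jun 6.
Jun 11 is 5 days after Jun 6; 5 mod 7 = 5, so Wednesday + 5 = Monday.
5014 mod 7 = 2, so 5014 days after a Monday is Monday + 2 = Wednesday.

Wednesday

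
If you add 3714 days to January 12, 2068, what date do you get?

March 14, 2078

+366 (one year; includes Feb 29, 2068) → Jan 12, 2069 (3348 left).
+365 (one year) → Jan 12, 2070 (2983 left).
+365 (one year) → Jan 12, 2071 (2618 left).
+365 (one year) → Jan 12, 2072 (2253 left).
+366 (one year; includes Feb 29, 2072) → Jan 12, 2073 (1887 left).
+365 (one year) → Jan 12, 2074 (1522 left).
+365 (one year) → Jan 12, 2075 (1157 left).
+365 (one year) → Jan 12, 2076 (792 left).
+366 (one year; includes Feb 29, 2076) → Jan 12, 2077 (426 left).
+365 (one year) → Jan 12, 2078 (61 left).
Jan has 31 days: +20 → Feb 1, 2078 (41 left).
Feb has 28 days: +28 → Mar 1, 2078 (13 left).
+13 → Mar 14, 2078.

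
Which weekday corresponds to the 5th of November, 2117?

Doomsday rule: the anchor day for the 2100s is Sunday. For year 17: 17÷12 = 1 r 5, and 5÷4 = 1, so 1+5+1 = 7.
Sunday + 7 ≡ Sunday — that's 2117's doomsday.
In November the doomsday date is Nov 7.
Nov 5 is 2 days before Nov 7; 2 mod 7 = 2, so Sunday − 2 = Friday.

Friday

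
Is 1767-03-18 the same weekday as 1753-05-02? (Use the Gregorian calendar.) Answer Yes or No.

From May 2, 1753 to Mar 18, 1767 is 5068 days.
5068 mod 7 = 0, so they are the same weekday.
(May 2, 1753 is a Wednesday; Mar 18, 1767 is a Wednesday.)

Yes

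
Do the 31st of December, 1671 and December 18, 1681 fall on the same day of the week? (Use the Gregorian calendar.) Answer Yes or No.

From Dec 31, 1671 to Dec 18, 1681 is 3640 days.
3640 mod 7 = 0, so they are the same weekday.
(Dec 31, 1671 is a Thursday; Dec 18, 1681 is a Thursday.)

Yes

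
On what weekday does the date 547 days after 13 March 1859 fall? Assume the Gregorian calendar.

First find the weekday of Mar 13, 1859. Doomsday rule: the anchor day for the 1800s is Friday. For year 59: 59÷12 = 4 r 11, and 11÷4 = 2, so 4+11+2 = 17.
Friday + 17 ≡ Monday — that's 1859's doomsday.
In March the doomsday date is Mar 14.
Mar 13 is 1 day before Mar 14; 1 mod 7 = 1, so Monday − 1 = Sunday.
547 mod 7 = 1, so 547 days after a Sunday is Sunday + 1 = Monday.

Monday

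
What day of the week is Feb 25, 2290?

Doomsday rule: the anchor day for the 2200s is Friday. For year 90: 90÷12 = 7 r 6, and 6÷4 = 1, so 7+6+1 = 14.
Friday + 14 ≡ Friday — that's 2290's doomsday.
In February the doomsday date is Feb 28 (2290 is not a leap year).
Feb 25 is 3 days before Feb 28; 3 mod 7 = 3, so Friday − 3 = Tuesday.

Tuesday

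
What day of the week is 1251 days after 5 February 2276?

Feb 5, 2276 is a Saturday.
1251 mod 7 = 5, so 1251 days after a Saturday is Saturday + 5 = Thursday.

Thursday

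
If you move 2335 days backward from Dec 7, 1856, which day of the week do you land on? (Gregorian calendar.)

First find the weekday of Dec 7, 1856. Doomsday rule: the anchor day for the 1800s is Friday. For year 56: 56÷12 = 4 r 8, and 8÷4 = 2, so 4+8+2 = 14.
Friday + 14 ≡ Friday — that's 1856's doomsday.
In December the doomsday date is Dec 12.
Dec 7 is 5 days before Dec 12; 5 mod 7 = 5, so Friday − 5 = Sunday.
2335 mod 7 = 4, so 2335 days before a Sunday is Sunday − 4 = Wednesday.

Wednesday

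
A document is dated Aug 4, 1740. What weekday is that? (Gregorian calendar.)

Thursday

Doomsday rule: the anchor day for the 1700s is Sunday. For year 40: 40÷12 = 3 r 4, and 4÷4 = 1, so 3+4+1 = 8.
Sunday + 8 ≡ Monday — that's 1740's doomsday.
In August the doomsday date is Aug 8.
Aug 4 is 4 days before Aug 8; 4 mod 7 = 4, so Monday − 4 = Thursday.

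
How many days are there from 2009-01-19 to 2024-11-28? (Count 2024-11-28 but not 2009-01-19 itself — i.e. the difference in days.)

5792

Jan 19, 2009 → Jan 19, 2010: 365 days.
Jan 19, 2010 → Jan 19, 2011: 365 days.
Jan 19, 2011 → Jan 19, 2012: 365 days.
Jan 19, 2012 → Jan 19, 2013: 366 days (Feb 29, 2012 is in that span).
Jan 19, 2013 → Jan 19, 2014: 365 days.
Jan 19, 2014 → Jan 19, 2015: 365 days.
Jan 19, 2015 → Jan 19, 2016: 365 days.
Jan 19, 2016 → Jan 19, 2017: 366 days (Feb 29, 2016 is in that span).
Jan 19, 2017 → Jan 19, 2018: 365 days.
Jan 19, 2018 → Jan 19, 2019: 365 days.
Jan 19, 2019 → Jan 19, 2020: 365 days.
Jan 19, 2020 → Jan 19, 2021: 366 days (Feb 29, 2020 is in that span).
Jan 19, 2021 → Jan 19, 2022: 365 days.
Jan 19, 2022 → Jan 19, 2023: 365 days.
Jan 19, 2023 → Jan 19, 2024: 365 days.
Jan 19, 2024 → Feb 19, 2024: 31 days (January has 31).
Feb 19, 2024 → Mar 19, 2024: 29 days (February has 29).
Mar 19, 2024 → Apr 19, 2024: 31 days (March has 31).
Apr 19, 2024 → May 19, 2024: 30 days (April has 30).
May 19, 2024 → Jun 19, 2024: 31 days (May has 31).
Jun 19, 2024 → Jul 19, 2024: 30 days (June has 30).
Jul 19, 2024 → Aug 19, 2024: 31 days (July has 31).
Aug 19, 2024 → Sep 19, 2024: 31 days (August has 31).
Sep 19, 2024 → Oct 19, 2024: 30 days (September has 30).
Oct 19, 2024 → Nov 19, 2024: 31 days (October has 31).
Nov 19, 2024 → Nov 28, 2024: 9 days.
Total: 5792 days.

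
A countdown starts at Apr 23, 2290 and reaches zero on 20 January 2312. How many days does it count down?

7941

Apr 23, 2290 → Apr 23, 2291: 365 days.
Apr 23, 2291 → Apr 23, 2292: 366 days (Feb 29, 2292 is in that span).
Apr 23, 2292 → Apr 23, 2293: 365 days.
Apr 23, 2293 → Apr 23, 2294: 365 days.
Apr 23, 2294 → Apr 23, 2295: 365 days.
Apr 23, 2295 → Apr 23, 2296: 366 days (Feb 29, 2296 is in that span).
Apr 23, 2296 → Apr 23, 2297: 365 days.
Apr 23, 2297 → Apr 23, 2298: 365 days.
Apr 23, 2298 → Apr 23, 2299: 365 days.
Apr 23, 2299 → Apr 23, 2300: 365 days.
Apr 23, 2300 → Apr 23, 2301: 365 days.
Apr 23, 2301 → Apr 23, 2302: 365 days.
Apr 23, 2302 → Apr 23, 2303: 365 days.
Apr 23, 2303 → Apr 23, 2304: 366 days (Feb 29, 2304 is in that span).
Apr 23, 2304 → Apr 23, 2305: 365 days.
Apr 23, 2305 → Apr 23, 2306: 365 days.
Apr 23, 2306 → Apr 23, 2307: 365 days.
Apr 23, 2307 → Apr 23, 2308: 366 days (Feb 29, 2308 is in that span).
Apr 23, 2308 → Apr 23, 2309: 365 days.
Apr 23, 2309 → Apr 23, 2310: 365 days.
Apr 23, 2310 → Apr 23, 2311: 365 days.
Apr 23, 2311 → May 23, 2311: 30 days (April has 30).
May 23, 2311 → Jun 23, 2311: 31 days (May has 31).
Jun 23, 2311 → Jul 23, 2311: 30 days (June has 30).
Jul 23, 2311 → Aug 23, 2311: 31 days (July has 31).
Aug 23, 2311 → Sep 23, 2311: 31 days (August has 31).
Sep 23, 2311 → Oct 23, 2311: 30 days (September has 30).
Oct 23, 2311 → Nov 23, 2311: 31 days (October has 31).
Nov 23, 2311 → Dec 23, 2311: 30 days (November has 30).
Dec 23, 2311 → Jan 20, 2312: 28 days.
Total: 7941 days.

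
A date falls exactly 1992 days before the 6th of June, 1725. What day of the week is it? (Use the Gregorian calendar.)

Saturday

First find the weekday of Jun 6, 1725. Doomsday rule: the anchor day for the 1700s is Sunday. For year 25: 25÷12 = 2 r 1, and 1÷4 = 0, so 2+1+0 = 3.
Sunday + 3 ≡ Wednesday — that's 1725's doomsday.
In June the doomsday date is Jun 6.
Jun 6 is the doomsday itself: Wednesday.
1992 mod 7 = 4, so 1992 days before a Wednesday is Wednesday − 4 = Saturday.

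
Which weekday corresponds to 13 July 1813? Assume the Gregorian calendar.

Tuesday

January 1, 1813 is a Friday.
Jan 1, 1813 → Feb 1, 1813: 31 days (January has 31).
Feb 1, 1813 → Mar 1, 1813: 28 days (February has 28).
Mar 1, 1813 → Apr 1, 1813: 31 days (March has 31).
Apr 1, 1813 → May 1, 1813: 30 days (April has 30).
May 1, 1813 → Jun 1, 1813: 31 days (May has 31).
Jun 1, 1813 → Jul 1, 1813: 30 days (June has 30).
Jul 1, 1813 → Jul 13, 1813: 12 days.
Total: 193 days.
193 mod 7 = 4, so Friday + 4 = Tuesday.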